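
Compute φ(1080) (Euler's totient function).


1080 = 2^3 × 3^3 × 5
Prime factors: 2, 3, 5
φ(1080) = 1080 × (1-1/2) × (1-1/3) × (1-1/5)
= 1080 × 1/2 × 2/3 × 4/5 = 288

φ(1080) = 288


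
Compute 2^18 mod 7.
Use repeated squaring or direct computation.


2^1 mod 7 = 2
2^2 mod 7 = 4
2^3 mod 7 = 1
2^4 mod 7 = 2
2^5 mod 7 = 4
2^6 mod 7 = 1
2^7 mod 7 = 2
2^8 mod 7 = 4
2^9 mod 7 = 1
2^10 mod 7 = 2
2^11 mod 7 = 4
2^12 mod 7 = 1
2^13 mod 7 = 2
2^14 mod 7 = 4
2^15 mod 7 = 1
2^16 mod 7 = 2
2^17 mod 7 = 4
2^18 mod 7 = 1


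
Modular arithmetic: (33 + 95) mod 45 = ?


33 + 95 = 128
128 mod 45 = 38


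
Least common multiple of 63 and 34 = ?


GCD(63, 34) = 1
LCM = 63*34/1 = 2142/1 = 2142

LCM = 2142


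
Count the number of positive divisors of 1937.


1937 = 13^1 × 149^1
d(1937) = (1+1) × (1+1) = 4

4 divisors


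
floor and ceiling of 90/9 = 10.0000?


90/9 = 10.0000
floor = 10
ceil = 10

floor = 10, ceil = 10


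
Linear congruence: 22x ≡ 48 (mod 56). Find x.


GCD(22, 56) = 2 divides 48
Divide: 11x ≡ 24 (mod 28)
x ≡ 20 (mod 28)


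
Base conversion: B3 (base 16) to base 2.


B3 (base 16) = 179 (decimal)
179 (decimal) = 10110011 (base 2)


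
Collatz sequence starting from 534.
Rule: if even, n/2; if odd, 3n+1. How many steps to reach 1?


534 → 267 → 802 → 401 → 1204 → 602 → 301 → 904 → 452 → 226 → 113 → 340 → 170 → 85 → 256 → 128 → 64 → 32 → 16 → 8 → 4 → 2 → 1
Total steps = 22

22 steps


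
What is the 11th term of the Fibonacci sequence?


Sequence: 1, 1, 2, 3, 5, 8, 13, 21, 34, 55, 89
F(11) = 89


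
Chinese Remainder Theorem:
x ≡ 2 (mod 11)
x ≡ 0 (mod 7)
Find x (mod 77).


M = 11*7 = 77
M1 = M/11 = 7, M2 = M/7 = 11
M1^(-1) mod 11 = 8, M2^(-1) mod 7 = 2
x = 2*7*8 + 0*11*2 = 112
112 mod 77 = 35
Check: 35 mod 11 = 2 ✓, 35 mod 7 = 0 ✓

x ≡ 35 (mod 77)


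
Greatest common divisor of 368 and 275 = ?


368 = 1 * 275 + 93
275 = 2 * 93 + 89
93 = 1 * 89 + 4
89 = 22 * 4 + 1
4 = 4 * 1 + 0
GCD = 1


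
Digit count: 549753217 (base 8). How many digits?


549753217 in base 8 = 4061110601
Number of digits = 10

10 digits (base 8)


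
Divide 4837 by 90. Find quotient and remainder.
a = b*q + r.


4837 = 90 * 53 + 67
Check: 4770 + 67 = 4837

q = 53, r = 67


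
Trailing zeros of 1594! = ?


floor(1594/5) = 318
floor(1594/25) = 63
floor(1594/125) = 12
floor(1594/625) = 2
Total = 395

395 trailing zeros


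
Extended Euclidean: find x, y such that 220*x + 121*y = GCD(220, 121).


Tabular extended Euclidean (each row: r = 220*s + 121*t):
r=220, s=1, t=0
r=121, s=0, t=1
q=1: r=99, s=1, t=-1   [220*(1) + 121*(-1) = 99]
q=1: r=22, s=-1, t=2   [220*(-1) + 121*(2) = 22]
q=4: r=11, s=5, t=-9   [220*(5) + 121*(-9) = 11]
q=2: r=0, s=-11, t=20   [220*(-11) + 121*(20) = 0]
GCD = 11; from the row with r=11: x=5, y=-9
Check: 220*(5) + 121*(-9) = 1100 - 1089 = 11

GCD = 11, x = 5, y = -9


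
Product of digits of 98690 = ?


9 × 8 × 6 × 9 × 0 = 0


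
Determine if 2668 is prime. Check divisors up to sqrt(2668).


2668 / 2 = 1334 (exact division)
2668 is NOT prime.

No, 2668 is not prime


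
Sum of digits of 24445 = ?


2 + 4 + 4 + 4 + 5 = 19


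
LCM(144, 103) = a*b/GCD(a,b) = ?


GCD(144, 103) = 1
LCM = 144*103/1 = 14832/1 = 14832

LCM = 14832


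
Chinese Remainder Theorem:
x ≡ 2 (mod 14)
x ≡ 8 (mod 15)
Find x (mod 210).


M = 14*15 = 210
M1 = M/14 = 15, M2 = M/15 = 14
M1^(-1) mod 14 = 1, M2^(-1) mod 15 = 14
x = 2*15*1 + 8*14*14 = 1598
1598 mod 210 = 128
Check: 128 mod 14 = 2 ✓, 128 mod 15 = 8 ✓

x ≡ 128 (mod 210)


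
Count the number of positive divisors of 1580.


1580 = 2^2 × 5^1 × 79^1
d(1580) = (2+1) × (1+1) × (1+1) = 12

12 divisors


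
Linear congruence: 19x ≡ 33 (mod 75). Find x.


GCD(19, 75) = 1, unique solution
a^(-1) mod 75 = 4
x = 4 * 33 mod 75 = 57

x ≡ 57 (mod 75)


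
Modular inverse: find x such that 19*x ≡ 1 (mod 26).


Use the extended Euclidean algorithm on (26, 19); each row r = 26*s + 19*t:
r=26, s=1, t=0
r=19, s=0, t=1
q=1: r=7, s=1, t=-1   [26*(1) + 19*(-1) = 7]
q=2: r=5, s=-2, t=3   [26*(-2) + 19*(3) = 5]
q=1: r=2, s=3, t=-4   [26*(3) + 19*(-4) = 2]
q=2: r=1, s=-8, t=11   [26*(-8) + 19*(11) = 1]
q=2: r=0, s=19, t=-26   [26*(19) + 19*(-26) = 0]
GCD = 1 with t = 11, so 19*(11) ≡ 1 (mod 26)
Inverse = 11 mod 26 = 11
Check: 19 * 11 = 209 ≡ 1 (mod 26)

19^(-1) ≡ 11 (mod 26)


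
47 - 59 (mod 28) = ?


47 - 59 = -12
-12 mod 28 = 16


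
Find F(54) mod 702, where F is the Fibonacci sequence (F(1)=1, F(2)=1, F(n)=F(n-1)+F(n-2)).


F(k) mod 702 for k=1..54:
1, 1, 2, 3, 5, 8, 13, 21, 34, 55, 89, 144, 233, 377, 610, 285, 193, 478, 671, 447, 416, 161, 577, 36, 613, 649, 560, 507, 365, 170, 535, 3, 538, 541, 377, 216, 593, 107, 700, 105, 103, 208, 311, 519, 128, 647, 73, 18, 91, 109, 200, 309, 509, 116
F(54) mod 702 = 116


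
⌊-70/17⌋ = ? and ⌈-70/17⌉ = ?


-70/17 = -4.1176
floor = -5
ceil = -4

floor = -5, ceil = -4


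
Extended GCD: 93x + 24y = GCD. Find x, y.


Tabular extended Euclidean (each row: r = 93*s + 24*t):
r=93, s=1, t=0
r=24, s=0, t=1
q=3: r=21, s=1, t=-3   [93*(1) + 24*(-3) = 21]
q=1: r=3, s=-1, t=4   [93*(-1) + 24*(4) = 3]
q=7: r=0, s=8, t=-31   [93*(8) + 24*(-31) = 0]
GCD = 3; from the row with r=3: x=-1, y=4
Check: 93*(-1) + 24*(4) = -93 + 96 = 3

GCD = 3, x = -1, y = 4


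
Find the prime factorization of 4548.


4548 / 2 = 2274
2274 / 2 = 1137
1137 / 3 = 379
379 / 379 = 1
4548 = 2^2 × 3 × 379


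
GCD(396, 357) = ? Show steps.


396 = 1 * 357 + 39
357 = 9 * 39 + 6
39 = 6 * 6 + 3
6 = 2 * 3 + 0
GCD = 3


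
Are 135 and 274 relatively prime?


Euclidean algorithm:
274 = 2 * 135 + 4
135 = 33 * 4 + 3
4 = 1 * 3 + 1
3 = 3 * 1 + 0
GCD(135, 274) = 1

Yes, coprime (GCD = 1)


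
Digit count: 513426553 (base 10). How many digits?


513426553 has 9 digits in base 10
floor(log10(513426553)) + 1 = floor(8.7105) + 1 = 9

9 digits (base 10)


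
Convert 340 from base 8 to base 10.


340 (base 8) = 224 (decimal)
224 (decimal) = 224 (base 10)


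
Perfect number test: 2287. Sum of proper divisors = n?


Proper divisors of 2287: 1
Sum = 1 = 1

No, 2287 is not perfect (1 ≠ 2287)


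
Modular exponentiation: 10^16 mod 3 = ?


10^1 mod 3 = 1
10^2 mod 3 = 1
10^3 mod 3 = 1
10^4 mod 3 = 1
10^5 mod 3 = 1
10^6 mod 3 = 1
10^7 mod 3 = 1
10^8 mod 3 = 1
10^9 mod 3 = 1
10^10 mod 3 = 1
10^11 mod 3 = 1
10^12 mod 3 = 1
10^13 mod 3 = 1
10^14 mod 3 = 1
10^15 mod 3 = 1
10^16 mod 3 = 1


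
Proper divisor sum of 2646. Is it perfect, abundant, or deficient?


Proper divisors: 1, 2, 3, 6, 7, 9, 14, 18, 21, 27, 42, 49, 54, 63, 98, 126, 147, 189, 294, 378, 441, 882, 1323
Sum = 1 + 2 + 3 + 6 + 7 + 9 + 14 + 18 + 21 + 27 + 42 + 49 + 54 + 63 + 98 + 126 + 147 + 189 + 294 + 378 + 441 + 882 + 1323 = 4194
4194 > 2646 → abundant

s(2646) = 4194 (abundant)


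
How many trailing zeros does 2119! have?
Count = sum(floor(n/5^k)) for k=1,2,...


floor(2119/5) = 423
floor(2119/25) = 84
floor(2119/125) = 16
floor(2119/625) = 3
Total = 526

526 trailing zeros


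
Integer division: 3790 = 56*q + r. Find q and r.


3790 = 56 * 67 + 38
Check: 3752 + 38 = 3790

q = 67, r = 38


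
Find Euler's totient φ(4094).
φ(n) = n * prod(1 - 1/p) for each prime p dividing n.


4094 = 2 × 23 × 89
Prime factors: 2, 23, 89
φ(4094) = 4094 × (1-1/2) × (1-1/23) × (1-1/89)
= 4094 × 1/2 × 22/23 × 88/89 = 1936

φ(4094) = 1936


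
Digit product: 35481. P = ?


3 × 5 × 4 × 8 × 1 = 480


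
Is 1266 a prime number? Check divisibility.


1266 / 2 = 633 (exact division)
1266 is NOT prime.

No, 1266 is not prime


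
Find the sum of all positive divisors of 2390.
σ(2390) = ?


Divisors of 2390: 1, 2, 5, 10, 239, 478, 1195, 2390
Sum = 1 + 2 + 5 + 10 + 239 + 478 + 1195 + 2390 = 4320

σ(2390) = 4320


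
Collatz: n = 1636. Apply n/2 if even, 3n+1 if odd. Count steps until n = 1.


1636 → 818 → 409 → 1228 → 614 → 307 → 922 → 461 → 1384 → 692 → 346 → 173 → 520 → 260 → 130 → 65 → 196 → 98 → 49 → 148 → 74 → 37 → 112 → 56 → 28 → 14 → 7 → 22 → 11 → 34 → 17 → 52 → 26 → 13 → 40 → 20 → 10 → 5 → 16 → 8 → 4 → 2 → 1
Total steps = 42

42 steps


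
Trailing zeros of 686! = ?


floor(686/5) = 137
floor(686/25) = 27
floor(686/125) = 5
floor(686/625) = 1
Total = 170

170 trailing zeros


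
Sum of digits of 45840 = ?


4 + 5 + 8 + 4 + 0 = 21


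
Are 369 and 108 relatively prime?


Euclidean algorithm:
369 = 3 * 108 + 45
108 = 2 * 45 + 18
45 = 2 * 18 + 9
18 = 2 * 9 + 0
GCD(369, 108) = 9

No, not coprime (GCD = 9)


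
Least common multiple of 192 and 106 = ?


GCD(192, 106) = 2
LCM = 192*106/2 = 20352/2 = 10176

LCM = 10176


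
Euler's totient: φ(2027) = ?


2027 = 2027
Prime factors: 2027
φ(2027) = 2027 × (1-1/2027)
= 2027 × 2026/2027 = 2026

φ(2027) = 2026


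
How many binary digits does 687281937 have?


687281937 in base 2 = 101000111101110001011100010001
Number of digits = 30

30 digits (base 2)


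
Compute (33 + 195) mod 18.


33 + 195 = 228
228 mod 18 = 12


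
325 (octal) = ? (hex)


325 (base 8) = 213 (decimal)
213 (decimal) = D5 (base 16)


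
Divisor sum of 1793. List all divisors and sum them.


Divisors of 1793: 1, 11, 163, 1793
Sum = 1 + 11 + 163 + 1793 = 1968

σ(1793) = 1968


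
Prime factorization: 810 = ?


810 / 2 = 405
405 / 3 = 135
135 / 3 = 45
45 / 3 = 15
15 / 3 = 5
5 / 5 = 1
810 = 2 × 3^4 × 5


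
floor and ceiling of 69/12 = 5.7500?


69/12 = 5.7500
floor = 5
ceil = 6

floor = 5, ceil = 6


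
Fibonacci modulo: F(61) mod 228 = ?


F(k) mod 228 for k=1..61:
1, 1, 2, 3, 5, 8, 13, 21, 34, 55, 89, 144, 5, 149, 154, 75, 1, 76, 77, 153, 2, 155, 157, 84, 13, 97, 110, 207, 89, 68, 157, 225, 154, 151, 77, 0, 77, 77, 154, 3, 157, 160, 89, 21, 110, 131, 13, 144, 157, 73, 2, 75, 77, 152, 1, 153, 154, 79, 5, 84, 89
F(61) mod 228 = 89


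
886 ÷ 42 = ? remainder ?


886 = 42 * 21 + 4
Check: 882 + 4 = 886

q = 21, r = 4


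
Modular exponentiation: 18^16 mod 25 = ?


18^1 mod 25 = 18
18^2 mod 25 = 24
18^3 mod 25 = 7
18^4 mod 25 = 1
18^5 mod 25 = 18
18^6 mod 25 = 24
18^7 mod 25 = 7
18^8 mod 25 = 1
18^9 mod 25 = 18
18^10 mod 25 = 24
18^11 mod 25 = 7
18^12 mod 25 = 1
18^13 mod 25 = 18
18^14 mod 25 = 24
18^15 mod 25 = 7
18^16 mod 25 = 1


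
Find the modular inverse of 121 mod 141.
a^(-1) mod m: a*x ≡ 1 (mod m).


Use the extended Euclidean algorithm on (141, 121); each row r = 141*s + 121*t:
r=141, s=1, t=0
r=121, s=0, t=1
q=1: r=20, s=1, t=-1   [141*(1) + 121*(-1) = 20]
q=6: r=1, s=-6, t=7   [141*(-6) + 121*(7) = 1]
q=20: r=0, s=121, t=-141   [141*(121) + 121*(-141) = 0]
GCD = 1 with t = 7, so 121*(7) ≡ 1 (mod 141)
Inverse = 7 mod 141 = 7
Check: 121 * 7 = 847 ≡ 1 (mod 141)

121^(-1) ≡ 7 (mod 141)


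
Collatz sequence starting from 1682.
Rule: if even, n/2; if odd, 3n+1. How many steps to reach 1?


1682 → 841 → 2524 → 1262 → 631 → 1894 → 947 → 2842 → 1421 → 4264 → 2132 → 1066 → 533 → 1600 → 800 → 400 → 200 → 100 → 50 → 25 → 76 → 38 → 19 → 58 → 29 → 88 → 44 → 22 → 11 → 34 → 17 → 52 → 26 → 13 → 40 → 20 → 10 → 5 → 16 → 8 → 4 → 2 → 1
Total steps = 42

42 steps


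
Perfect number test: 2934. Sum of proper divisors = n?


Proper divisors of 2934: 1, 2, 3, 6, 9, 18, 163, 326, 489, 978, 1467
Sum = 1 + 2 + 3 + 6 + 9 + 18 + 163 + 326 + 489 + 978 + 1467 = 3462

No, 2934 is not perfect (3462 ≠ 2934)


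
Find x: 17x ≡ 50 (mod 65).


GCD(17, 65) = 1, unique solution
a^(-1) mod 65 = 23
x = 23 * 50 mod 65 = 45

x ≡ 45 (mod 65)


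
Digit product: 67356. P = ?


6 × 7 × 3 × 5 × 6 = 3780


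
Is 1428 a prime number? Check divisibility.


1428 / 2 = 714 (exact division)
1428 is NOT prime.

No, 1428 is not prime


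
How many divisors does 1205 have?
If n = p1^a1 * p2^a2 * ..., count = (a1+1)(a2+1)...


1205 = 5^1 × 241^1
d(1205) = (1+1) × (1+1) = 4

4 divisors


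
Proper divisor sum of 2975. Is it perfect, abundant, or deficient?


Proper divisors: 1, 5, 7, 17, 25, 35, 85, 119, 175, 425, 595
Sum = 1 + 5 + 7 + 17 + 25 + 35 + 85 + 119 + 175 + 425 + 595 = 1489
1489 < 2975 → deficient

s(2975) = 1489 (deficient)


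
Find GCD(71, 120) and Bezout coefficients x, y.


Tabular extended Euclidean (each row: r = 71*s + 120*t):
r=71, s=1, t=0
r=120, s=0, t=1
q=0: r=71, s=1, t=0   [71*(1) + 120*(0) = 71]
q=1: r=49, s=-1, t=1   [71*(-1) + 120*(1) = 49]
q=1: r=22, s=2, t=-1   [71*(2) + 120*(-1) = 22]
q=2: r=5, s=-5, t=3   [71*(-5) + 120*(3) = 5]
q=4: r=2, s=22, t=-13   [71*(22) + 120*(-13) = 2]
q=2: r=1, s=-49, t=29   [71*(-49) + 120*(29) = 1]
q=2: r=0, s=120, t=-71   [71*(120) + 120*(-71) = 0]
GCD = 1; from the row with r=1: x=-49, y=29
Check: 71*(-49) + 120*(29) = -3479 + 3480 = 1

GCD = 1, x = -49, y = 29


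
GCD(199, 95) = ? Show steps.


199 = 2 * 95 + 9
95 = 10 * 9 + 5
9 = 1 * 5 + 4
5 = 1 * 4 + 1
4 = 4 * 1 + 0
GCD = 1


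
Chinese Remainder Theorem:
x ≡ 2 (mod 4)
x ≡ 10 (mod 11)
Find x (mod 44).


M = 4*11 = 44
M1 = M/4 = 11, M2 = M/11 = 4
M1^(-1) mod 4 = 3, M2^(-1) mod 11 = 3
x = 2*11*3 + 10*4*3 = 186
186 mod 44 = 10
Check: 10 mod 4 = 2 ✓, 10 mod 11 = 10 ✓

x ≡ 10 (mod 44)


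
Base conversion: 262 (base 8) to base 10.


262 (base 8) = 178 (decimal)
178 (decimal) = 178 (base 10)


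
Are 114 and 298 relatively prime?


Euclidean algorithm:
298 = 2 * 114 + 70
114 = 1 * 70 + 44
70 = 1 * 44 + 26
44 = 1 * 26 + 18
26 = 1 * 18 + 8
18 = 2 * 8 + 2
8 = 4 * 2 + 0
GCD(114, 298) = 2

No, not coprime (GCD = 2)


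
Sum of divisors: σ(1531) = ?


Divisors of 1531: 1, 1531
Sum = 1 + 1531 = 1532

σ(1531) = 1532


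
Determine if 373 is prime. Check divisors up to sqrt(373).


Check divisors up to sqrt(373) = 19.3132
No divisors found.
373 is prime.

Yes, 373 is prime


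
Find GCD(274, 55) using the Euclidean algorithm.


274 = 4 * 55 + 54
55 = 1 * 54 + 1
54 = 54 * 1 + 0
GCD = 1


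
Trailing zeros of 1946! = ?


floor(1946/5) = 389
floor(1946/25) = 77
floor(1946/125) = 15
floor(1946/625) = 3
Total = 484

484 trailing zeros


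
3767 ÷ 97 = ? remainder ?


3767 = 97 * 38 + 81
Check: 3686 + 81 = 3767

q = 38, r = 81


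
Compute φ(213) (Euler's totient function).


213 = 3 × 71
Prime factors: 3, 71
φ(213) = 213 × (1-1/3) × (1-1/71)
= 213 × 2/3 × 70/71 = 140

φ(213) = 140


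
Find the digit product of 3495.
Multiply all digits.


3 × 4 × 9 × 5 = 540


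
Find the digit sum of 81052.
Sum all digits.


8 + 1 + 0 + 5 + 2 = 16


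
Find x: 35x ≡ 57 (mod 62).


GCD(35, 62) = 1, unique solution
a^(-1) mod 62 = 39
x = 39 * 57 mod 62 = 53

x ≡ 53 (mod 62)


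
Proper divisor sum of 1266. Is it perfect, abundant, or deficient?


Proper divisors: 1, 2, 3, 6, 211, 422, 633
Sum = 1 + 2 + 3 + 6 + 211 + 422 + 633 = 1278
1278 > 1266 → abundant

s(1266) = 1278 (abundant)


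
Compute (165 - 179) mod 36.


165 - 179 = -14
-14 mod 36 = 22


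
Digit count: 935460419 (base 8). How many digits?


935460419 in base 8 = 6760377103
Number of digits = 10

10 digits (base 8)


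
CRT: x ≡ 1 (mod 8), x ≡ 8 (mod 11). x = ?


M = 8*11 = 88
M1 = M/8 = 11, M2 = M/11 = 8
M1^(-1) mod 8 = 3, M2^(-1) mod 11 = 7
x = 1*11*3 + 8*8*7 = 481
481 mod 88 = 41
Check: 41 mod 8 = 1 ✓, 41 mod 11 = 8 ✓

x ≡ 41 (mod 88)


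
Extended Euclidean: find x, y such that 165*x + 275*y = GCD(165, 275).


Tabular extended Euclidean (each row: r = 165*s + 275*t):
r=165, s=1, t=0
r=275, s=0, t=1
q=0: r=165, s=1, t=0   [165*(1) + 275*(0) = 165]
q=1: r=110, s=-1, t=1   [165*(-1) + 275*(1) = 110]
q=1: r=55, s=2, t=-1   [165*(2) + 275*(-1) = 55]
q=2: r=0, s=-5, t=3   [165*(-5) + 275*(3) = 0]
GCD = 55; from the row with r=55: x=2, y=-1
Check: 165*(2) + 275*(-1) = 330 - 275 = 55

GCD = 55, x = 2, y = -1


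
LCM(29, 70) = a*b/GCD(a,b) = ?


GCD(29, 70) = 1
LCM = 29*70/1 = 2030/1 = 2030

LCM = 2030


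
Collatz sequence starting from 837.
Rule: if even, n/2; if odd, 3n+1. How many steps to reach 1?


837 → 2512 → 1256 → 628 → 314 → 157 → 472 → 236 → 118 → 59 → 178 → 89 → 268 → 134 → 67 → 202 → 101 → 304 → 152 → 76 → 38 → 19 → 58 → 29 → 88 → 44 → 22 → 11 → 34 → 17 → 52 → 26 → 13 → 40 → 20 → 10 → 5 → 16 → 8 → 4 → 2 → 1
Total steps = 41

41 steps


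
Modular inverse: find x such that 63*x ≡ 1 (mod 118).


Use the extended Euclidean algorithm on (118, 63); each row r = 118*s + 63*t:
r=118, s=1, t=0
r=63, s=0, t=1
q=1: r=55, s=1, t=-1   [118*(1) + 63*(-1) = 55]
q=1: r=8, s=-1, t=2   [118*(-1) + 63*(2) = 8]
q=6: r=7, s=7, t=-13   [118*(7) + 63*(-13) = 7]
q=1: r=1, s=-8, t=15   [118*(-8) + 63*(15) = 1]
q=7: r=0, s=63, t=-118   [118*(63) + 63*(-118) = 0]
GCD = 1 with t = 15, so 63*(15) ≡ 1 (mod 118)
Inverse = 15 mod 118 = 15
Check: 63 * 15 = 945 ≡ 1 (mod 118)

63^(-1) ≡ 15 (mod 118)


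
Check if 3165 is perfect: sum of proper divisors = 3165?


Proper divisors of 3165: 1, 3, 5, 15, 211, 633, 1055
Sum = 1 + 3 + 5 + 15 + 211 + 633 + 1055 = 1923

No, 3165 is not perfect (1923 ≠ 3165)


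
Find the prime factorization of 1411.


1411 / 17 = 83
83 / 83 = 1
1411 = 17 × 83


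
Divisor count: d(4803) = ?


4803 = 3^1 × 1601^1
d(4803) = (1+1) × (1+1) = 4

4 divisors


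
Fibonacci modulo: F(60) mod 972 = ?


F(k) mod 972 for k=1..60:
1, 1, 2, 3, 5, 8, 13, 21, 34, 55, 89, 144, 233, 377, 610, 15, 625, 640, 293, 933, 254, 215, 469, 684, 181, 865, 74, 939, 41, 8, 49, 57, 106, 163, 269, 432, 701, 161, 862, 51, 913, 964, 905, 897, 830, 755, 613, 396, 37, 433, 470, 903, 401, 332, 733, 93, 826, 919, 773, 720
F(60) mod 972 = 720


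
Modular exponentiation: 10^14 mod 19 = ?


10^1 mod 19 = 10
10^2 mod 19 = 5
10^3 mod 19 = 12
10^4 mod 19 = 6
10^5 mod 19 = 3
10^6 mod 19 = 11
10^7 mod 19 = 15
10^8 mod 19 = 17
10^9 mod 19 = 18
10^10 mod 19 = 9
10^11 mod 19 = 14
10^12 mod 19 = 7
10^13 mod 19 = 13
10^14 mod 19 = 16


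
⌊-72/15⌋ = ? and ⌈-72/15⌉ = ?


-72/15 = -4.8000
floor = -5
ceil = -4

floor = -5, ceil = -4


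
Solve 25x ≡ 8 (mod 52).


GCD(25, 52) = 1, unique solution
a^(-1) mod 52 = 25
x = 25 * 8 mod 52 = 44

x ≡ 44 (mod 52)


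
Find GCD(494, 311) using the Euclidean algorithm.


494 = 1 * 311 + 183
311 = 1 * 183 + 128
183 = 1 * 128 + 55
128 = 2 * 55 + 18
55 = 3 * 18 + 1
18 = 18 * 1 + 0
GCD = 1


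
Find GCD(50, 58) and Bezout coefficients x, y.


Tabular extended Euclidean (each row: r = 50*s + 58*t):
r=50, s=1, t=0
r=58, s=0, t=1
q=0: r=50, s=1, t=0   [50*(1) + 58*(0) = 50]
q=1: r=8, s=-1, t=1   [50*(-1) + 58*(1) = 8]
q=6: r=2, s=7, t=-6   [50*(7) + 58*(-6) = 2]
q=4: r=0, s=-29, t=25   [50*(-29) + 58*(25) = 0]
GCD = 2; from the row with r=2: x=7, y=-6
Check: 50*(7) + 58*(-6) = 350 - 348 = 2

GCD = 2, x = 7, y = -6


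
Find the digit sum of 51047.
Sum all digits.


5 + 1 + 0 + 4 + 7 = 17


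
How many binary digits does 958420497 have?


958420497 in base 2 = 111001001000000101011000010001
Number of digits = 30

30 digits (base 2)


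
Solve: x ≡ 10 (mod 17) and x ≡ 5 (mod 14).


M = 17*14 = 238
M1 = M/17 = 14, M2 = M/14 = 17
M1^(-1) mod 17 = 11, M2^(-1) mod 14 = 5
x = 10*14*11 + 5*17*5 = 1965
1965 mod 238 = 61
Check: 61 mod 17 = 10 ✓, 61 mod 14 = 5 ✓

x ≡ 61 (mod 238)


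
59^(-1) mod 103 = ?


Use the extended Euclidean algorithm on (103, 59); each row r = 103*s + 59*t:
r=103, s=1, t=0
r=59, s=0, t=1
q=1: r=44, s=1, t=-1   [103*(1) + 59*(-1) = 44]
q=1: r=15, s=-1, t=2   [103*(-1) + 59*(2) = 15]
q=2: r=14, s=3, t=-5   [103*(3) + 59*(-5) = 14]
q=1: r=1, s=-4, t=7   [103*(-4) + 59*(7) = 1]
q=14: r=0, s=59, t=-103   [103*(59) + 59*(-103) = 0]
GCD = 1 with t = 7, so 59*(7) ≡ 1 (mod 103)
Inverse = 7 mod 103 = 7
Check: 59 * 7 = 413 ≡ 1 (mod 103)

59^(-1) ≡ 7 (mod 103)


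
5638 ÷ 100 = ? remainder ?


5638 = 100 * 56 + 38
Check: 5600 + 38 = 5638

q = 56, r = 38


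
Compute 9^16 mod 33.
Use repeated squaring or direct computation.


9^1 mod 33 = 9
9^2 mod 33 = 15
9^3 mod 33 = 3
9^4 mod 33 = 27
9^5 mod 33 = 12
9^6 mod 33 = 9
9^7 mod 33 = 15
9^8 mod 33 = 3
9^9 mod 33 = 27
9^10 mod 33 = 12
9^11 mod 33 = 9
9^12 mod 33 = 15
9^13 mod 33 = 3
9^14 mod 33 = 27
9^15 mod 33 = 12
9^16 mod 33 = 9


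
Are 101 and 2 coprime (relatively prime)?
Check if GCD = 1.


Euclidean algorithm:
101 = 50 * 2 + 1
2 = 2 * 1 + 0
GCD(101, 2) = 1

Yes, coprime (GCD = 1)


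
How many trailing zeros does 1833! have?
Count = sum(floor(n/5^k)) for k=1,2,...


floor(1833/5) = 366
floor(1833/25) = 73
floor(1833/125) = 14
floor(1833/625) = 2
Total = 455

455 trailing zeros


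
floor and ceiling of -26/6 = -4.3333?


-26/6 = -4.3333
floor = -5
ceil = -4

floor = -5, ceil = -4


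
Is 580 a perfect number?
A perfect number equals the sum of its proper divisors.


Proper divisors of 580: 1, 2, 4, 5, 10, 20, 29, 58, 116, 145, 290
Sum = 1 + 2 + 4 + 5 + 10 + 20 + 29 + 58 + 116 + 145 + 290 = 680

No, 580 is not perfect (680 ≠ 580)


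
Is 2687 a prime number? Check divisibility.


Check divisors up to sqrt(2687) = 51.8363
No divisors found.
2687 is prime.

Yes, 2687 is prime


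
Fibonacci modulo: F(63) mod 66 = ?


F(k) mod 66 for k=1..63:
1, 1, 2, 3, 5, 8, 13, 21, 34, 55, 23, 12, 35, 47, 16, 63, 13, 10, 23, 33, 56, 23, 13, 36, 49, 19, 2, 21, 23, 44, 1, 45, 46, 25, 5, 30, 35, 65, 34, 33, 1, 34, 35, 3, 38, 41, 13, 54, 1, 55, 56, 45, 35, 14, 49, 63, 46, 43, 23, 0, 23, 23, 46
F(63) mod 66 = 46


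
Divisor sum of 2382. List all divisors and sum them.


Divisors of 2382: 1, 2, 3, 6, 397, 794, 1191, 2382
Sum = 1 + 2 + 3 + 6 + 397 + 794 + 1191 + 2382 = 4776

σ(2382) = 4776


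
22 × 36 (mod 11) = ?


22 × 36 = 792
792 mod 11 = 0


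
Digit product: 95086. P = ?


9 × 5 × 0 × 8 × 6 = 0


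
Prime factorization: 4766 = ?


4766 / 2 = 2383
2383 / 2383 = 1
4766 = 2 × 2383


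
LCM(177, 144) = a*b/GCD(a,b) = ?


GCD(177, 144) = 3
LCM = 177*144/3 = 25488/3 = 8496

LCM = 8496


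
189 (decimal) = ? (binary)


189 (base 10) = 189 (decimal)
189 (decimal) = 10111101 (base 2)


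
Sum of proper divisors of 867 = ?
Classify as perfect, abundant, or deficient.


Proper divisors: 1, 3, 17, 51, 289
Sum = 1 + 3 + 17 + 51 + 289 = 361
361 < 867 → deficient

s(867) = 361 (deficient)


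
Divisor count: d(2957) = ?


2957 = 2957^1
d(2957) = (1+1) = 2

2 divisors


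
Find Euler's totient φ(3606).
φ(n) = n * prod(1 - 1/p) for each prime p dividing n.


3606 = 2 × 3 × 601
Prime factors: 2, 3, 601
φ(3606) = 3606 × (1-1/2) × (1-1/3) × (1-1/601)
= 3606 × 1/2 × 2/3 × 600/601 = 1200

φ(3606) = 1200


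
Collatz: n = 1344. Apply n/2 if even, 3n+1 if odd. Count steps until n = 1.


1344 → 672 → 336 → 168 → 84 → 42 → 21 → 64 → 32 → 16 → 8 → 4 → 2 → 1
Total steps = 13

13 steps


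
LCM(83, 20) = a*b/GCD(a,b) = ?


GCD(83, 20) = 1
LCM = 83*20/1 = 1660/1 = 1660

LCM = 1660


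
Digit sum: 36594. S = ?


3 + 6 + 5 + 9 + 4 = 27


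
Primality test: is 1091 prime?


Check divisors up to sqrt(1091) = 33.0303
No divisors found.
1091 is prime.

Yes, 1091 is prime


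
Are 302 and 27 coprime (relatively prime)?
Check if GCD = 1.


Euclidean algorithm:
302 = 11 * 27 + 5
27 = 5 * 5 + 2
5 = 2 * 2 + 1
2 = 2 * 1 + 0
GCD(302, 27) = 1

Yes, coprime (GCD = 1)


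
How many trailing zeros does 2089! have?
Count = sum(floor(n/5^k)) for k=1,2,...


floor(2089/5) = 417
floor(2089/25) = 83
floor(2089/125) = 16
floor(2089/625) = 3
Total = 519

519 trailing zeros


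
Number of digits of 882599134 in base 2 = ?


882599134 in base 2 = 110100100110110110010011011110
Number of digits = 30

30 digits (base 2)


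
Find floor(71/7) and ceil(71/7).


71/7 = 10.1429
floor = 10
ceil = 11

floor = 10, ceil = 11


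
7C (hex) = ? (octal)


7C (base 16) = 124 (decimal)
124 (decimal) = 174 (base 8)


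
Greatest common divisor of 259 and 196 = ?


259 = 1 * 196 + 63
196 = 3 * 63 + 7
63 = 9 * 7 + 0
GCD = 7


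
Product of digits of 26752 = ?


2 × 6 × 7 × 5 × 2 = 840


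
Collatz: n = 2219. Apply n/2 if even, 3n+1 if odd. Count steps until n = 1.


2219 → 6658 → 3329 → 9988 → 4994 → 2497 → 7492 → 3746 → 1873 → 5620 → 2810 → 1405 → 4216 → 2108 → 1054 → 527 → 1582 → 791 → 2374 → 1187 → 3562 → 1781 → 5344 → 2672 → 1336 → 668 → 334 → 167 → 502 → 251 → 754 → 377 → 1132 → 566 → 283 → 850 → 425 → 1276 → 638 → 319 → 958 → 479 → 1438 → 719 → 2158 → 1079 → 3238 → 1619 → 4858 → 2429 → 7288 → 3644 → 1822 → 911 → 2734 → 1367 → 4102 → 2051 → 6154 → 3077 → 9232 → 4616 → 2308 → 1154 → 577 → 1732 → 866 → 433 → 1300 → 650 → 325 → 976 → 488 → 244 → 122 → 61 → 184 → 92 → 46 → 23 → 70 → 35 → 106 → 53 → 160 → 80 → 40 → 20 → 10 → 5 → 16 → 8 → 4 → 2 → 1
Total steps = 94

94 steps


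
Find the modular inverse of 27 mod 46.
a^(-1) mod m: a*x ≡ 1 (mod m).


Use the extended Euclidean algorithm on (46, 27); each row r = 46*s + 27*t:
r=46, s=1, t=0
r=27, s=0, t=1
q=1: r=19, s=1, t=-1   [46*(1) + 27*(-1) = 19]
q=1: r=8, s=-1, t=2   [46*(-1) + 27*(2) = 8]
q=2: r=3, s=3, t=-5   [46*(3) + 27*(-5) = 3]
q=2: r=2, s=-7, t=12   [46*(-7) + 27*(12) = 2]
q=1: r=1, s=10, t=-17   [46*(10) + 27*(-17) = 1]
q=2: r=0, s=-27, t=46   [46*(-27) + 27*(46) = 0]
GCD = 1 with t = -17, so 27*(-17) ≡ 1 (mod 46)
Inverse = -17 mod 46 = 29
Check: 27 * 29 = 783 ≡ 1 (mod 46)

27^(-1) ≡ 29 (mod 46)


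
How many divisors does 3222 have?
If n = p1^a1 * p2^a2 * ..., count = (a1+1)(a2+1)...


3222 = 2^1 × 3^2 × 179^1
d(3222) = (1+1) × (2+1) × (1+1) = 12

12 divisors


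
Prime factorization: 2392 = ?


2392 / 2 = 1196
1196 / 2 = 598
598 / 2 = 299
299 / 13 = 23
23 / 23 = 1
2392 = 2^3 × 13 × 23


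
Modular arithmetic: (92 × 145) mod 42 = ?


92 × 145 = 13340
13340 mod 42 = 26


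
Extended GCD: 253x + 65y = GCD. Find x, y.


Tabular extended Euclidean (each row: r = 253*s + 65*t):
r=253, s=1, t=0
r=65, s=0, t=1
q=3: r=58, s=1, t=-3   [253*(1) + 65*(-3) = 58]
q=1: r=7, s=-1, t=4   [253*(-1) + 65*(4) = 7]
q=8: r=2, s=9, t=-35   [253*(9) + 65*(-35) = 2]
q=3: r=1, s=-28, t=109   [253*(-28) + 65*(109) = 1]
q=2: r=0, s=65, t=-253   [253*(65) + 65*(-253) = 0]
GCD = 1; from the row with r=1: x=-28, y=109
Check: 253*(-28) + 65*(109) = -7084 + 7085 = 1

GCD = 1, x = -28, y = 109


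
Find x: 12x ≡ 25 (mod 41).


GCD(12, 41) = 1, unique solution
a^(-1) mod 41 = 24
x = 24 * 25 mod 41 = 26

x ≡ 26 (mod 41)


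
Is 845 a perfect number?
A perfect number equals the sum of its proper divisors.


Proper divisors of 845: 1, 5, 13, 65, 169
Sum = 1 + 5 + 13 + 65 + 169 = 253

No, 845 is not perfect (253 ≠ 845)


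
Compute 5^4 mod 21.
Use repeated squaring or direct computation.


5^1 mod 21 = 5
5^2 mod 21 = 4
5^3 mod 21 = 20
5^4 mod 21 = 16


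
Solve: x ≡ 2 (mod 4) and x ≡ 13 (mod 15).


M = 4*15 = 60
M1 = M/4 = 15, M2 = M/15 = 4
M1^(-1) mod 4 = 3, M2^(-1) mod 15 = 4
x = 2*15*3 + 13*4*4 = 298
298 mod 60 = 58
Check: 58 mod 4 = 2 ✓, 58 mod 15 = 13 ✓

x ≡ 58 (mod 60)


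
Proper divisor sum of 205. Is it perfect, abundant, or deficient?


Proper divisors: 1, 5, 41
Sum = 1 + 5 + 41 = 47
47 < 205 → deficient

s(205) = 47 (deficient)


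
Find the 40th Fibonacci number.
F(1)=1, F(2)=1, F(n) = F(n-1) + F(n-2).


Sequence: 1, 1, 2, 3, 5, 8, 13, 21, 34, 55, 89, 144, 233, 377, 610, 987, 1597, 2584, 4181, 6765, 10946, 17711, 28657, 46368, 75025, 121393, 196418, 317811, 514229, 832040, 1346269, 2178309, 3524578, 5702887, 9227465, 14930352, 24157817, 39088169, 63245986, 102334155
F(40) = 102334155


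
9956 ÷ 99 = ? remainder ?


9956 = 99 * 100 + 56
Check: 9900 + 56 = 9956

q = 100, r = 56


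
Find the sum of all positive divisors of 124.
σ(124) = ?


Divisors of 124: 1, 2, 4, 31, 62, 124
Sum = 1 + 2 + 4 + 31 + 62 + 124 = 224

σ(124) = 224


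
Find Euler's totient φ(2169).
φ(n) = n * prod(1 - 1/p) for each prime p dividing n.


2169 = 3^2 × 241
Prime factors: 3, 241
φ(2169) = 2169 × (1-1/3) × (1-1/241)
= 2169 × 2/3 × 240/241 = 1440

φ(2169) = 1440


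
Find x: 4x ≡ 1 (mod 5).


GCD(4, 5) = 1, unique solution
a^(-1) mod 5 = 4
x = 4 * 1 mod 5 = 4

x ≡ 4 (mod 5)


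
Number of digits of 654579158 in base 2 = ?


654579158 in base 2 = 100111000001000001010111010110
Number of digits = 30

30 digits (base 2)


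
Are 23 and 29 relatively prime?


Euclidean algorithm:
29 = 1 * 23 + 6
23 = 3 * 6 + 5
6 = 1 * 5 + 1
5 = 5 * 1 + 0
GCD(23, 29) = 1

Yes, coprime (GCD = 1)


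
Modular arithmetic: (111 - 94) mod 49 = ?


111 - 94 = 17
17 mod 49 = 17


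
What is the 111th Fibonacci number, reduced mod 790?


F(k) mod 790 for k=1..111:
1, 1, 2, 3, 5, 8, 13, 21, 34, 55, 89, 144, 233, 377, 610, 197, 17, 214, 231, 445, 676, 331, 217, 548, 765, 523, 498, 231, 729, 170, 109, 279, 388, 667, 265, 142, 407, 549, 166, 715, 91, 16, 107, 123, 230, 353, 583, 146, 729, 85, 24, 109, 133, 242, 375, 617, 202, 29, 231, 260, 491, 751, 452, 413, 75, 488, 563, 261, 34, 295, 329, 624, 163, 787, 160, 157, 317, 474, 1, 475, 476, 161, 637, 8, 645, 653, 508, 371, 89, 460, 549, 219, 768, 197, 175, 372, 547, 129, 676, 15, 691, 706, 607, 523, 340, 73, 413, 486, 109, 595, 704
F(111) mod 790 = 704


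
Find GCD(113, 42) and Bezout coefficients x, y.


Tabular extended Euclidean (each row: r = 113*s + 42*t):
r=113, s=1, t=0
r=42, s=0, t=1
q=2: r=29, s=1, t=-2   [113*(1) + 42*(-2) = 29]
q=1: r=13, s=-1, t=3   [113*(-1) + 42*(3) = 13]
q=2: r=3, s=3, t=-8   [113*(3) + 42*(-8) = 3]
q=4: r=1, s=-13, t=35   [113*(-13) + 42*(35) = 1]
q=3: r=0, s=42, t=-113   [113*(42) + 42*(-113) = 0]
GCD = 1; from the row with r=1: x=-13, y=35
Check: 113*(-13) + 42*(35) = -1469 + 1470 = 1

GCD = 1, x = -13, y = 35


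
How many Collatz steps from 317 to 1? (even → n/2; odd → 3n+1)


317 → 952 → 476 → 238 → 119 → 358 → 179 → 538 → 269 → 808 → 404 → 202 → 101 → 304 → 152 → 76 → 38 → 19 → 58 → 29 → 88 → 44 → 22 → 11 → 34 → 17 → 52 → 26 → 13 → 40 → 20 → 10 → 5 → 16 → 8 → 4 → 2 → 1
Total steps = 37

37 steps


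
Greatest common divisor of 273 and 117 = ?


273 = 2 * 117 + 39
117 = 3 * 39 + 0
GCD = 39


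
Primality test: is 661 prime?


Check divisors up to sqrt(661) = 25.7099
No divisors found.
661 is prime.

Yes, 661 is prime


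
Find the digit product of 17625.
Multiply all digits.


1 × 7 × 6 × 2 × 5 = 420


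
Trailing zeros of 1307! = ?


floor(1307/5) = 261
floor(1307/25) = 52
floor(1307/125) = 10
floor(1307/625) = 2
Total = 325

325 trailing zeros


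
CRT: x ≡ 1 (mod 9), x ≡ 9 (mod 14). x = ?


M = 9*14 = 126
M1 = M/9 = 14, M2 = M/14 = 9
M1^(-1) mod 9 = 2, M2^(-1) mod 14 = 11
x = 1*14*2 + 9*9*11 = 919
919 mod 126 = 37
Check: 37 mod 9 = 1 ✓, 37 mod 14 = 9 ✓

x ≡ 37 (mod 126)


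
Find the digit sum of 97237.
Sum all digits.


9 + 7 + 2 + 3 + 7 = 28


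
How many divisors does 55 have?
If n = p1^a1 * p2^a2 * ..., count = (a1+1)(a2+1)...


55 = 5^1 × 11^1
d(55) = (1+1) × (1+1) = 4

4 divisors


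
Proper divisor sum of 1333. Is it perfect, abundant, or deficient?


Proper divisors: 1, 31, 43
Sum = 1 + 31 + 43 = 75
75 < 1333 → deficient

s(1333) = 75 (deficient)


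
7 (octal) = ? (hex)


7 (base 8) = 7 (decimal)
7 (decimal) = 7 (base 16)


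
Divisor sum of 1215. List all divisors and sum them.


Divisors of 1215: 1, 3, 5, 9, 15, 27, 45, 81, 135, 243, 405, 1215
Sum = 1 + 3 + 5 + 9 + 15 + 27 + 45 + 81 + 135 + 243 + 405 + 1215 = 2184

σ(1215) = 2184


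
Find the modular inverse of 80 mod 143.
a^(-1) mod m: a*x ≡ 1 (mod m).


Use the extended Euclidean algorithm on (143, 80); each row r = 143*s + 80*t:
r=143, s=1, t=0
r=80, s=0, t=1
q=1: r=63, s=1, t=-1   [143*(1) + 80*(-1) = 63]
q=1: r=17, s=-1, t=2   [143*(-1) + 80*(2) = 17]
q=3: r=12, s=4, t=-7   [143*(4) + 80*(-7) = 12]
q=1: r=5, s=-5, t=9   [143*(-5) + 80*(9) = 5]
q=2: r=2, s=14, t=-25   [143*(14) + 80*(-25) = 2]
q=2: r=1, s=-33, t=59   [143*(-33) + 80*(59) = 1]
q=2: r=0, s=80, t=-143   [143*(80) + 80*(-143) = 0]
GCD = 1 with t = 59, so 80*(59) ≡ 1 (mod 143)
Inverse = 59 mod 143 = 59
Check: 80 * 59 = 4720 ≡ 1 (mod 143)

80^(-1) ≡ 59 (mod 143)


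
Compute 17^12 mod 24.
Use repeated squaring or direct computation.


17^1 mod 24 = 17
17^2 mod 24 = 1
17^3 mod 24 = 17
17^4 mod 24 = 1
17^5 mod 24 = 17
17^6 mod 24 = 1
17^7 mod 24 = 17
17^8 mod 24 = 1
17^9 mod 24 = 17
17^10 mod 24 = 1
17^11 mod 24 = 17
17^12 mod 24 = 1


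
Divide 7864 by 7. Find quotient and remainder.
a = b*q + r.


7864 = 7 * 1123 + 3
Check: 7861 + 3 = 7864

q = 1123, r = 3


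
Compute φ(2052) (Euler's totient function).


2052 = 2^2 × 3^3 × 19
Prime factors: 2, 3, 19
φ(2052) = 2052 × (1-1/2) × (1-1/3) × (1-1/19)
= 2052 × 1/2 × 2/3 × 18/19 = 648

φ(2052) = 648


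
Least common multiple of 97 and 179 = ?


GCD(97, 179) = 1
LCM = 97*179/1 = 17363/1 = 17363

LCM = 17363


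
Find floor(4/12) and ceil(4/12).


4/12 = 0.3333
floor = 0
ceil = 1

floor = 0, ceil = 1


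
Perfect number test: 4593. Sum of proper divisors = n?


Proper divisors of 4593: 1, 3, 1531
Sum = 1 + 3 + 1531 = 1535

No, 4593 is not perfect (1535 ≠ 4593)


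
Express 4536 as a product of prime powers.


4536 / 2 = 2268
2268 / 2 = 1134
1134 / 2 = 567
567 / 3 = 189
189 / 3 = 63
63 / 3 = 21
21 / 3 = 7
7 / 7 = 1
4536 = 2^3 × 3^4 × 7


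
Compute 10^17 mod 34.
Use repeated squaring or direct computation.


10^1 mod 34 = 10
10^2 mod 34 = 32
10^3 mod 34 = 14
10^4 mod 34 = 4
10^5 mod 34 = 6
10^6 mod 34 = 26
10^7 mod 34 = 22
10^8 mod 34 = 16
10^9 mod 34 = 24
10^10 mod 34 = 2
10^11 mod 34 = 20
10^12 mod 34 = 30
10^13 mod 34 = 28
10^14 mod 34 = 8
10^15 mod 34 = 12
10^16 mod 34 = 18
10^17 mod 34 = 10


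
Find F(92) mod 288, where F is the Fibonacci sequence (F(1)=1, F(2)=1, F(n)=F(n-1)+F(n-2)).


F(k) mod 288 for k=1..92:
1, 1, 2, 3, 5, 8, 13, 21, 34, 55, 89, 144, 233, 89, 34, 123, 157, 280, 149, 141, 2, 143, 145, 0, 145, 145, 2, 147, 149, 8, 157, 165, 34, 199, 233, 144, 89, 233, 34, 267, 13, 280, 5, 285, 2, 287, 1, 0, 1, 1, 2, 3, 5, 8, 13, 21, 34, 55, 89, 144, 233, 89, 34, 123, 157, 280, 149, 141, 2, 143, 145, 0, 145, 145, 2, 147, 149, 8, 157, 165, 34, 199, 233, 144, 89, 233, 34, 267, 13, 280, 5, 285
F(92) mod 288 = 285


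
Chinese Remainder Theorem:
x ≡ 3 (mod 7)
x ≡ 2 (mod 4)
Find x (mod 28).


M = 7*4 = 28
M1 = M/7 = 4, M2 = M/4 = 7
M1^(-1) mod 7 = 2, M2^(-1) mod 4 = 3
x = 3*4*2 + 2*7*3 = 66
66 mod 28 = 10
Check: 10 mod 7 = 3 ✓, 10 mod 4 = 2 ✓

x ≡ 10 (mod 28)


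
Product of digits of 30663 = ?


3 × 0 × 6 × 6 × 3 = 0


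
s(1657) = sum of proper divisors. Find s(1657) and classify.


Proper divisors: 1
Sum = 1 = 1
1 < 1657 → deficient

s(1657) = 1 (deficient)


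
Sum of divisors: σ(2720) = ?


Divisors of 2720: 1, 2, 4, 5, 8, 10, 16, 17, 20, 32, 34, 40, 68, 80, 85, 136, 160, 170, 272, 340, 544, 680, 1360, 2720
Sum = 1 + 2 + 4 + 5 + 8 + 10 + 16 + 17 + 20 + 32 + 34 + 40 + 68 + 80 + 85 + 136 + 160 + 170 + 272 + 340 + 544 + 680 + 1360 + 2720 = 6804

σ(2720) = 6804


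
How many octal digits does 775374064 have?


775374064 in base 8 = 5615642360
Number of digits = 10

10 digits (base 8)


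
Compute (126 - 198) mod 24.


126 - 198 = -72
-72 mod 24 = 0


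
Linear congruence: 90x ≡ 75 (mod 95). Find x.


GCD(90, 95) = 5 divides 75
Divide: 18x ≡ 15 (mod 19)
x ≡ 4 (mod 19)


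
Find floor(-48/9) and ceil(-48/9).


-48/9 = -5.3333
floor = -6
ceil = -5

floor = -6, ceil = -5


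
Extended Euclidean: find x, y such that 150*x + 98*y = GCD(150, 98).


Tabular extended Euclidean (each row: r = 150*s + 98*t):
r=150, s=1, t=0
r=98, s=0, t=1
q=1: r=52, s=1, t=-1   [150*(1) + 98*(-1) = 52]
q=1: r=46, s=-1, t=2   [150*(-1) + 98*(2) = 46]
q=1: r=6, s=2, t=-3   [150*(2) + 98*(-3) = 6]
q=7: r=4, s=-15, t=23   [150*(-15) + 98*(23) = 4]
q=1: r=2, s=17, t=-26   [150*(17) + 98*(-26) = 2]
q=2: r=0, s=-49, t=75   [150*(-49) + 98*(75) = 0]
GCD = 2; from the row with r=2: x=17, y=-26
Check: 150*(17) + 98*(-26) = 2550 - 2548 = 2

GCD = 2, x = 17, y = -26


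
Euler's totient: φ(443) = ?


443 = 443
Prime factors: 443
φ(443) = 443 × (1-1/443)
= 443 × 442/443 = 442

φ(443) = 442


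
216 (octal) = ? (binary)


216 (base 8) = 142 (decimal)
142 (decimal) = 10001110 (base 2)


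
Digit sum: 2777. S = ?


2 + 7 + 7 + 7 = 23


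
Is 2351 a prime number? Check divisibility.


Check divisors up to sqrt(2351) = 48.4871
No divisors found.
2351 is prime.

Yes, 2351 is prime


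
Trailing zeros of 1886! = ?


floor(1886/5) = 377
floor(1886/25) = 75
floor(1886/125) = 15
floor(1886/625) = 3
Total = 470

470 trailing zeros


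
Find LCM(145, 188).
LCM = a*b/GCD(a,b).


GCD(145, 188) = 1
LCM = 145*188/1 = 27260/1 = 27260

LCM = 27260


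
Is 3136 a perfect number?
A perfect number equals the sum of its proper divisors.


Proper divisors of 3136: 1, 2, 4, 7, 8, 14, 16, 28, 32, 49, 56, 64, 98, 112, 196, 224, 392, 448, 784, 1568
Sum = 1 + 2 + 4 + 7 + 8 + 14 + 16 + 28 + 32 + 49 + 56 + 64 + 98 + 112 + 196 + 224 + 392 + 448 + 784 + 1568 = 4103

No, 3136 is not perfect (4103 ≠ 3136)


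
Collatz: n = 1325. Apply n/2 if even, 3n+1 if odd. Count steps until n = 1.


1325 → 3976 → 1988 → 994 → 497 → 1492 → 746 → 373 → 1120 → 560 → 280 → 140 → 70 → 35 → 106 → 53 → 160 → 80 → 40 → 20 → 10 → 5 → 16 → 8 → 4 → 2 → 1
Total steps = 26

26 steps


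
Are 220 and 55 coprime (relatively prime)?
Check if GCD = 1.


Euclidean algorithm:
220 = 4 * 55 + 0
GCD(220, 55) = 55

No, not coprime (GCD = 55)


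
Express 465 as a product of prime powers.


465 / 3 = 155
155 / 5 = 31
31 / 31 = 1
465 = 3 × 5 × 31


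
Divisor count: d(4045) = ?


4045 = 5^1 × 809^1
d(4045) = (1+1) × (1+1) = 4

4 divisors


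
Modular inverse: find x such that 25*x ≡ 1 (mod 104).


Use the extended Euclidean algorithm on (104, 25); each row r = 104*s + 25*t:
r=104, s=1, t=0
r=25, s=0, t=1
q=4: r=4, s=1, t=-4   [104*(1) + 25*(-4) = 4]
q=6: r=1, s=-6, t=25   [104*(-6) + 25*(25) = 1]
q=4: r=0, s=25, t=-104   [104*(25) + 25*(-104) = 0]
GCD = 1 with t = 25, so 25*(25) ≡ 1 (mod 104)
Inverse = 25 mod 104 = 25
Check: 25 * 25 = 625 ≡ 1 (mod 104)

25^(-1) ≡ 25 (mod 104)


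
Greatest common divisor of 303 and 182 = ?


303 = 1 * 182 + 121
182 = 1 * 121 + 61
121 = 1 * 61 + 60
61 = 1 * 60 + 1
60 = 60 * 1 + 0
GCD = 1


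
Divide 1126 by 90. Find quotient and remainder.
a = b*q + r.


1126 = 90 * 12 + 46
Check: 1080 + 46 = 1126

q = 12, r = 46


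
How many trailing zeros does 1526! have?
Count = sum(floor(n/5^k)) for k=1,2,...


floor(1526/5) = 305
floor(1526/25) = 61
floor(1526/125) = 12
floor(1526/625) = 2
Total = 380

380 trailing zeros


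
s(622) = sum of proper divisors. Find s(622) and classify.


Proper divisors: 1, 2, 311
Sum = 1 + 2 + 311 = 314
314 < 622 → deficient

s(622) = 314 (deficient)
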